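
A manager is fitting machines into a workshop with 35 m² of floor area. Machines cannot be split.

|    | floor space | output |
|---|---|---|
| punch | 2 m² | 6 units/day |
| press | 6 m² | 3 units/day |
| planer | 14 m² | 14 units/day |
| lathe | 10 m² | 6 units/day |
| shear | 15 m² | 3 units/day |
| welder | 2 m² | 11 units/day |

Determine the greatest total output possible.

40

Take punch, press, planer, lathe, and welder: floor space 2 + 6 + 14 + 10 + 2 = 34 ≤ 35, output 6 + 3 + 14 + 6 + 11 = 40.
No other feasible combination does better.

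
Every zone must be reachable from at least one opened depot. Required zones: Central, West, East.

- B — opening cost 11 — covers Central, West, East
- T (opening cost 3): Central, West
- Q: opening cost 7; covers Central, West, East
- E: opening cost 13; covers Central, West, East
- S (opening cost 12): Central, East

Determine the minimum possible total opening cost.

7

The greedy cost-per-new-zone heuristic would pick T and Q for 10, but a cheaper cover exists.
Q alone covers Central, West, East — every zone.
Total opening cost: 7.
No cover costs less than 7.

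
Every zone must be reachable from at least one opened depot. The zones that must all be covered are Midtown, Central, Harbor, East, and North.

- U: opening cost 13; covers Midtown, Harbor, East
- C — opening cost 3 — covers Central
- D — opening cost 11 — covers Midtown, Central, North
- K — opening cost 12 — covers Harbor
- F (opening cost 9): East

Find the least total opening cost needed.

This is a weighted set-cover instance.
Choose U and D: together they cover Midtown, Central, Harbor, East, North — every zone.
Total opening cost: 13 + 11 = 24.

24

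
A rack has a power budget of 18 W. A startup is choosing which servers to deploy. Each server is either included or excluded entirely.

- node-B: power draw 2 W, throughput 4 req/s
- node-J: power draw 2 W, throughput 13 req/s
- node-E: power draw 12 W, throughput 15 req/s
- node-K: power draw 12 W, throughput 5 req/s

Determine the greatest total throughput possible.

32

Take node-B, node-J, and node-E: power draw 2 + 2 + 12 = 16 ≤ 18, throughput 4 + 13 + 15 = 32.
No other feasible combination does better.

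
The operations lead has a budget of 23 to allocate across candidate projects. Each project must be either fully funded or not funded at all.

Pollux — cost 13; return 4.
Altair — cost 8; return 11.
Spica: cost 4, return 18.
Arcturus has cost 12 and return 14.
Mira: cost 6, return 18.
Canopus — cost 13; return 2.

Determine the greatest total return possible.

This is an integer program with binary decision variables.
Allowing fractional choices, the relaxed optimum would be about 52.8, but projects are indivisible.
Spica + Arcturus + Mira: cost 4 + 12 + 6 = 22 ≤ 23, return 18 + 14 + 18 = 50.
Altair + Spica + Mira: cost 8 + 4 + 6 = 18 ≤ 23, return 11 + 18 + 18 = 47.
Best is Spica, Arcturus, and Mira with total return 50.

50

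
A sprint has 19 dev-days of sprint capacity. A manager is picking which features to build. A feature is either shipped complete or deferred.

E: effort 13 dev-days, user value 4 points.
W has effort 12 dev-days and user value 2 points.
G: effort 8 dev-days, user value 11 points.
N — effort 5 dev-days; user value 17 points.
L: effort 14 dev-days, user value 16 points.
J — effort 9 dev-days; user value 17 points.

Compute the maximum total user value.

Allowing fractional choices, the relaxed optimum would be about 40.9, but features are indivisible.
G + N: effort 8 + 5 = 13 ≤ 19, user value 11 + 17 = 28.
N + J: effort 5 + 9 = 14 ≤ 19, user value 17 + 17 = 34.
N + L: effort 5 + 14 = 19 ≤ 19, user value 17 + 16 = 33.
Best is N and J with total user value 34.

34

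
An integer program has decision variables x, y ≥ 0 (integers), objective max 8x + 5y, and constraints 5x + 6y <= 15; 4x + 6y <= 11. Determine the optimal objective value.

16

Relaxing integrality, the LP optimum is 22.00 at (x,y) = (2.75, 0), which is not an integer point.
(x,y)=(2,0): 5·2+6·0=10≤15, 4·2+6·0=8≤11, objective 16.
(x,y)=(1,1): 5·1+6·1=11≤15, 4·1+6·1=10≤11, objective 13.
(x,y)=(1,0): 5·1+6·0=5≤15, 4·1+6·0=4≤11, objective 8.
No feasible integer point exceeds 16.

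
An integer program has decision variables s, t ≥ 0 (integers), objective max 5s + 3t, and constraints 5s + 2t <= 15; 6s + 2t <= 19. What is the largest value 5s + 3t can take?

The continuous relaxation peaks at (0, 7.5) with value 22.50; rounding to a feasible lattice point costs some objective.
(s,t)=(0,7): 5·0+2·7=14≤15, 6·0+2·7=14≤19, objective 21.
(s,t)=(0,6): 5·0+2·6=12≤15, 6·0+2·6=12≤19, objective 18.
No feasible integer point exceeds 21.

21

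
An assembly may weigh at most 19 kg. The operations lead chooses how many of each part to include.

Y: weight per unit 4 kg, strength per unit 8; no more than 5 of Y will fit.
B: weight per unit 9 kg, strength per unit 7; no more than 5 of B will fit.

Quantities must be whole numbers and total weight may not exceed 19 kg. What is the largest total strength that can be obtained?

32

4×Y: weight 16 ≤ 19, strength 4·8 = 32.
3×Y: weight 12 ≤ 19, strength 3·8 = 24.
Best is 32.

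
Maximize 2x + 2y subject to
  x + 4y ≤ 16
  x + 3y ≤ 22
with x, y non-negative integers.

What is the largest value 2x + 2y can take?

32

(x,y)=(16,0): 1·16+4·0=16≤16, 1·16+3·0=16≤22, objective 32.
(x,y)=(15,0): 1·15+4·0=15≤16, 1·15+3·0=15≤22, objective 30.
The best lattice point is (16,0), giving 32.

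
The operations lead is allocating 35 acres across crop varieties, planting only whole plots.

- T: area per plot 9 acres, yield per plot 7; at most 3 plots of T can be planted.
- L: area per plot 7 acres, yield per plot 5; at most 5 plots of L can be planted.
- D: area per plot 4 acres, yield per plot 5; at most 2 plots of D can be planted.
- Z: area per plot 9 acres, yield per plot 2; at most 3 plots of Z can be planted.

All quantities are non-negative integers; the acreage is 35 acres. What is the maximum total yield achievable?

D has the best ratio (5/4); taking only D gives at most 2×5 = 10 (stopped by the supply cap of 2).
Mixing does better — 3×T and 2×D: area 35 ≤ 35, yield 3·7 + 2·5 = 31.

31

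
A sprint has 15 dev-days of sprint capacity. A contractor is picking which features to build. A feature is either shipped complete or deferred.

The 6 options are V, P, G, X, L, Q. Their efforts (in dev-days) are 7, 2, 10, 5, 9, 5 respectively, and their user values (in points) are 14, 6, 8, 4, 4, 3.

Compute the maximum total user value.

Take V, P, and X: effort 7 + 2 + 5 = 14 ≤ 15, user value 14 + 6 + 4 = 24.
No other feasible combination does better.

24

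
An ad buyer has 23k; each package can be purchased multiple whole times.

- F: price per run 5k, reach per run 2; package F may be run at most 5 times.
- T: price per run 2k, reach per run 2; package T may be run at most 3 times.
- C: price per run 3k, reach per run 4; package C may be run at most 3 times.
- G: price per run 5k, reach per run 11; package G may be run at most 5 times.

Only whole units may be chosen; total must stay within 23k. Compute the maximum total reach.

48

1×C and 4×G: price 23 ≤ 23, reach 1·4 + 4·11 = 48.
1×T and 4×G: price 22 ≤ 23, reach 1·2 + 4·11 = 46.
Best is 48.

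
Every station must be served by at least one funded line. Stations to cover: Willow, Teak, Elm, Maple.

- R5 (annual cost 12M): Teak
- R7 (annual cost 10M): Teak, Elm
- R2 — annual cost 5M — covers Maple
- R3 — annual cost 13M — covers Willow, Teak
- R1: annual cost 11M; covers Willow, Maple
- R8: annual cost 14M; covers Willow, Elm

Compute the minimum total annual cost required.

This is an integer covering problem.
The greedy cost-per-new-station heuristic would pick R7, R2, and R1 for 26, but a cheaper cover exists.
Choose R7 and R1: together they cover Willow, Teak, Elm, Maple — every station.
Total annual cost: 10 + 11 = 21.
No cover costs less than 21.

21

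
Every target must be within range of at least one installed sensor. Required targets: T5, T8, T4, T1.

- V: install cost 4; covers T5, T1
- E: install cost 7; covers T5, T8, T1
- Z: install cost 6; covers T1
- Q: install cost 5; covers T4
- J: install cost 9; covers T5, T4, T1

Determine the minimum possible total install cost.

The greedy cost-per-new-target heuristic would pick V, Q, and E for 16, but a cheaper cover exists.
Choose E and Q: together they cover T5, T8, T4, T1 — every target.
Total install cost: 7 + 5 = 12.
No cover costs less than 12.

12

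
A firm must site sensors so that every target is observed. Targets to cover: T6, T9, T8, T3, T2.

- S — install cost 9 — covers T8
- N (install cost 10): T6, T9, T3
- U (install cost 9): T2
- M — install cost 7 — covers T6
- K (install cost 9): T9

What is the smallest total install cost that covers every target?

28

This is an integer covering problem.
Choose S, N, and U: together they cover T6, T9, T8, T3, T2 — every target.
Total install cost: 9 + 10 + 9 = 28.
No cover costs less than 28.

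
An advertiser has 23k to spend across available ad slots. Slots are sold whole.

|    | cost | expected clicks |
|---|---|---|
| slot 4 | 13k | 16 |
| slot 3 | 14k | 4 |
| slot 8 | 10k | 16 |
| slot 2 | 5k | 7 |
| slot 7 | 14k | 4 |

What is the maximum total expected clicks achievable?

slot 4 + slot 8: cost 13 + 10 = 23 ≤ 23, expected clicks 16 + 16 = 32.
slot 8 + slot 2: cost 10 + 5 = 15 ≤ 23, expected clicks 16 + 7 = 23.
Best is slot 4 and slot 8 with total expected clicks 32.

32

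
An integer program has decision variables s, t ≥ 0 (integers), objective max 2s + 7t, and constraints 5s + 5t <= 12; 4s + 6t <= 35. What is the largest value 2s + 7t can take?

14

(s,t)=(0,2) is feasible, giving 14.
(s,t)=(1,1) is feasible, giving 9.
(s,t)=(0,1) is feasible, giving 7.
Maximum is 14 at (s,t)=(0,2).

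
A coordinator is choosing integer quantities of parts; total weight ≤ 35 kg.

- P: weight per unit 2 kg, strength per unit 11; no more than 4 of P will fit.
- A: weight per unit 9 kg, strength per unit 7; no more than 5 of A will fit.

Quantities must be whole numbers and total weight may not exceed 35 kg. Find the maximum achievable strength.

65

Take 4×P and 3×A: weight 35 ≤ 35, strength 4·11 + 3·7 = 65.
P has the best ratio (11/2) and is taken to its limit of 4; remaining capacity is filled optimally with the others.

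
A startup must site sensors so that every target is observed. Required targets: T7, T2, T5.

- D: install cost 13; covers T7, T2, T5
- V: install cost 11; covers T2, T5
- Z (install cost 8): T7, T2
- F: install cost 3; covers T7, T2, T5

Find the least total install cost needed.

F alone covers T7, T2, T5 — every target.
Total install cost: 3.

3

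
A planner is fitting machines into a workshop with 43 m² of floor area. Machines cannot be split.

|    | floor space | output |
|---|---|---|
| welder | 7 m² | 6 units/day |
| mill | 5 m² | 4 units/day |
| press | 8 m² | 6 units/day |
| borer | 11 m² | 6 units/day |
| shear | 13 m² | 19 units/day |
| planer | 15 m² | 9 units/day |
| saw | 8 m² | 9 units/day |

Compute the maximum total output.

This is an integer program with binary decision variables.
Take welder, mill, press, shear, and saw: floor space 7 + 5 + 8 + 13 + 8 = 41 ≤ 43, output 6 + 4 + 6 + 19 + 9 = 44.
No other feasible combination does better.

44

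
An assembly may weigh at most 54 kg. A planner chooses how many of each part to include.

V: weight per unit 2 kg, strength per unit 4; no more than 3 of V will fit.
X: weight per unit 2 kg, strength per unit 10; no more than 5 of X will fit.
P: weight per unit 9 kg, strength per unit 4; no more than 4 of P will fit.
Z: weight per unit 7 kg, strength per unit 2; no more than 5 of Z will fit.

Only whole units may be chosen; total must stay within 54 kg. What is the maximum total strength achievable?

78

3×V, 5×X, 3×P, and 1×Z: weight 50 ≤ 54, strength 3·4 + 5·10 + 3·4 + 1·2 = 76.
3×V, 5×X, and 4×P: weight 52 ≤ 54, strength 3·4 + 5·10 + 4·4 = 78.
Best is 78.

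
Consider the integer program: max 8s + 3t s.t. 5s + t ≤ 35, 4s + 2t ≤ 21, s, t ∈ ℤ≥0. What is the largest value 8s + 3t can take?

(s,t)=(5,0) is feasible, giving 40.
(s,t)=(4,1) is feasible, giving 35.
(s,t)=(4,0) is feasible, giving 32.
No feasible integer point exceeds 40.

40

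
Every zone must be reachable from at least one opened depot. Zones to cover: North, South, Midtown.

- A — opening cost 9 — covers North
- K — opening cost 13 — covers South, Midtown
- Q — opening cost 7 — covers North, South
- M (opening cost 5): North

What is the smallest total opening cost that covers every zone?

18

The greedy cost-per-new-zone heuristic would pick Q and K for 20, but a cheaper cover exists.
Choose K and M: together they cover North, South, Midtown — every zone.
Total opening cost: 13 + 5 = 18.
No cover costs less than 18.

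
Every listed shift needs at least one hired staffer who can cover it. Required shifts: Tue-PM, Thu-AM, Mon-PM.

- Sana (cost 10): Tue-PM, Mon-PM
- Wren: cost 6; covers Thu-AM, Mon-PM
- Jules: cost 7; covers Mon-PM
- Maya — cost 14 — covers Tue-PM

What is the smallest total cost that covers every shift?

Choose Sana and Wren: together they cover Tue-PM, Thu-AM, Mon-PM — every shift.
Total cost: 10 + 6 = 16.
No cover costs less than 16.

16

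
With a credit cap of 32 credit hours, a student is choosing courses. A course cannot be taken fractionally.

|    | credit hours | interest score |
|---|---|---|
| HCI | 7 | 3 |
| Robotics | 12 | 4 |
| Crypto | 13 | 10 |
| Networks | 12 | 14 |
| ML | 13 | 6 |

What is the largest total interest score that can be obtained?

Allowing fractional choices, the relaxed optimum would be about 27.2, but courses are indivisible.
HCI + Crypto + Networks: credit hours 7 + 13 + 12 = 32 ≤ 32, interest score 3 + 10 + 14 = 27.
Crypto + Networks: credit hours 13 + 12 = 25 ≤ 32, interest score 10 + 14 = 24.
Best is HCI, Crypto, and Networks with total interest score 27.

27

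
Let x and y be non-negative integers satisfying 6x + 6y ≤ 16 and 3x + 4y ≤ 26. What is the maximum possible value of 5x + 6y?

12

Relaxing integrality, the LP optimum is 16.00 at (x,y) = (0, 2.67), which is not an integer point.
(x,y)=(0,2): 6·0+6·2=12≤16, 3·0+4·2=8≤26, objective 12.
(x,y)=(1,1): 6·1+6·1=12≤16, 3·1+4·1=7≤26, objective 11.
No feasible integer point exceeds 12.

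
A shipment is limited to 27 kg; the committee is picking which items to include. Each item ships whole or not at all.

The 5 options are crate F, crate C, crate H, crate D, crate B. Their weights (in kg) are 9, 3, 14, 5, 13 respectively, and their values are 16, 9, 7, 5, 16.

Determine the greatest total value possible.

41

Take crate F, crate C, and crate B: weight 9 + 3 + 13 = 25 ≤ 27, value 16 + 9 + 16 = 41.
No other feasible combination does better.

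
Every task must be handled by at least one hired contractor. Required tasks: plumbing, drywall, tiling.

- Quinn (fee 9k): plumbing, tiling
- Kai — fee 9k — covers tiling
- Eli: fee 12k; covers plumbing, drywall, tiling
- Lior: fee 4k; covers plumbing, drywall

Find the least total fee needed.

Eli alone covers plumbing, drywall, tiling — every task.
Total fee: 12.

12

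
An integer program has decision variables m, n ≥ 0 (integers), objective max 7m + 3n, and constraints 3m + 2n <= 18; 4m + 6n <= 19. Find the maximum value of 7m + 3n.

28

The continuous relaxation peaks at (4.75, 0) with value 33.25; rounding to a feasible lattice point costs some objective.
(m,n)=(4,0): 3·4+2·0=12≤18, 4·4+6·0=16≤19, objective 28.
(m,n)=(3,1): 3·3+2·1=11≤18, 4·3+6·1=18≤19, objective 24.
(m,n)=(3,0): 3·3+2·0=9≤18, 4·3+6·0=12≤19, objective 21.
Maximum is 28 at (m,n)=(4,0).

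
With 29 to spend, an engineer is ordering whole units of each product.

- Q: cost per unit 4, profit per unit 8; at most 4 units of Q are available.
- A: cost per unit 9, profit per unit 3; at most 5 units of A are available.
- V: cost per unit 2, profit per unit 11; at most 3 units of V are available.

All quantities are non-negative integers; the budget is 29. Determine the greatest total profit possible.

65

This is a bounded integer knapsack.
Take 4×Q and 3×V: cost 22 ≤ 29, profit 4·8 + 3·11 = 65.
V has the best ratio (11/2) and is taken to its limit of 3; remaining capacity is filled optimally with the others.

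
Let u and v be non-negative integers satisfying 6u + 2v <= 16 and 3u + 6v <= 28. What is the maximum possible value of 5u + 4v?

21

(u,v)=(1,4): 6·1+2·4=14≤16, 3·1+6·4=27≤28, objective 21.
(u,v)=(1,3): 6·1+2·3=12≤16, 3·1+6·3=21≤28, objective 17.
(u,v)=(0,4): 6·0+2·4=8≤16, 3·0+6·4=24≤28, objective 16.
Maximum is 21 at (u,v)=(1,4).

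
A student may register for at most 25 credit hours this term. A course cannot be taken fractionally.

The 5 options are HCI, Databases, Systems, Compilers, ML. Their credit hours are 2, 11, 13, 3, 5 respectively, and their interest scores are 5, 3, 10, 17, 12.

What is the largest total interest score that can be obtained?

44

Take HCI, Systems, Compilers, and ML: credit hours 2 + 13 + 3 + 5 = 23 ≤ 25, interest score 5 + 10 + 17 + 12 = 44.
No other feasible combination does better.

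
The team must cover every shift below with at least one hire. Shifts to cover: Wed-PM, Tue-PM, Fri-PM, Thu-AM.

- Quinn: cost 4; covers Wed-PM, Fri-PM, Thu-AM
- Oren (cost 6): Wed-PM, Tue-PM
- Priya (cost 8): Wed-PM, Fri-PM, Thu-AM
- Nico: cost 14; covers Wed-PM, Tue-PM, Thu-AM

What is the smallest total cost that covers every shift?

Choose Quinn and Oren: together they cover Wed-PM, Tue-PM, Fri-PM, Thu-AM — every shift.
Total cost: 4 + 6 = 10.
No cover costs less than 10.

10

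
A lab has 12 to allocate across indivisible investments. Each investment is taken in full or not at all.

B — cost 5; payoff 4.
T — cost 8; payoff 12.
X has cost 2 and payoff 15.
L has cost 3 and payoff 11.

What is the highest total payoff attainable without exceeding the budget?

T + X: cost 8 + 2 = 10 ≤ 12, payoff 12 + 15 = 27.
B + X + L: cost 5 + 2 + 3 = 10 ≤ 12, payoff 4 + 15 + 11 = 30.
Best is B, X, and L with total payoff 30.

30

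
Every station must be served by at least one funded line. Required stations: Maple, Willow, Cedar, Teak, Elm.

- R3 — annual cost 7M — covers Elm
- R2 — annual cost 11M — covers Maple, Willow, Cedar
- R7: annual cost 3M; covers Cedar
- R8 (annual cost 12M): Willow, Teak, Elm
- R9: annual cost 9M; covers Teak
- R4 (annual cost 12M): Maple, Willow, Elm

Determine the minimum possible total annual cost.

This is an integer covering problem.
The greedy cost-per-new-station heuristic would pick R7, R8, and R2 for 26, but a cheaper cover exists.
Choose R2 and R8: together they cover Maple, Willow, Cedar, Teak, Elm — every station.
Total annual cost: 11 + 12 = 23.
No cover costs less than 23.

23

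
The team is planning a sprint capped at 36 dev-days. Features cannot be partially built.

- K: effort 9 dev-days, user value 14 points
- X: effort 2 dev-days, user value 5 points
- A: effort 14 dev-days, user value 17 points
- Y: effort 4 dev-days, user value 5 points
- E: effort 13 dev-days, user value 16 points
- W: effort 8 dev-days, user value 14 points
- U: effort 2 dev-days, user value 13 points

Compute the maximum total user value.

Allowing fractional choices, the relaxed optimum would be about 64.5, but features are indivisible.
K + X + A + W + U: effort 9 + 2 + 14 + 8 + 2 = 35 ≤ 36, user value 14 + 5 + 17 + 14 + 13 = 63.
K + Y + E + W + U: effort 9 + 4 + 13 + 8 + 2 = 36 ≤ 36, user value 14 + 5 + 16 + 14 + 13 = 62.
K + X + E + W + U: effort 9 + 2 + 13 + 8 + 2 = 34 ≤ 36, user value 14 + 5 + 16 + 14 + 13 = 62.
Best is K, X, A, W, and U with total user value 63.

63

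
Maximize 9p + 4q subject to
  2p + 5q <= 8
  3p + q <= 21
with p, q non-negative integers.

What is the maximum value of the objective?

36

(p,q)=(4,0) is feasible, giving 36.
(p,q)=(3,0) is feasible, giving 27.
The best lattice point is (4,0), giving 36.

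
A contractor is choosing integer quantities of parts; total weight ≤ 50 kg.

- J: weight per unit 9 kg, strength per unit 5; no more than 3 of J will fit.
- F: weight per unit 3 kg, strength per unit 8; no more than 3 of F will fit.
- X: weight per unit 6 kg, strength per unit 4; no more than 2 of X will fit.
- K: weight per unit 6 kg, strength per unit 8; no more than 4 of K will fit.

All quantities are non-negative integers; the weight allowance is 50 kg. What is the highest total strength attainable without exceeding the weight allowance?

65

1×J, 3×F, 1×X, and 4×K: weight 48 ≤ 50, strength 1·5 + 3·8 + 1·4 + 4·8 = 65.
3×F, 2×X, and 4×K: weight 45 ≤ 50, strength 3·8 + 2·4 + 4·8 = 64.
Best is 65.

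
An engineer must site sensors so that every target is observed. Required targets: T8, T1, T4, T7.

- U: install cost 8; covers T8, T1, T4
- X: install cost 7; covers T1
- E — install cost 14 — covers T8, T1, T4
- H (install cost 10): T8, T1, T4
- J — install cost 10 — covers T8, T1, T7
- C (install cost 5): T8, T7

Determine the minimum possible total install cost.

13

This is a weighted set-cover instance.
Choose U and C: together they cover T8, T1, T4, T7 — every target.
Total install cost: 8 + 5 = 13.
No cover costs less than 13.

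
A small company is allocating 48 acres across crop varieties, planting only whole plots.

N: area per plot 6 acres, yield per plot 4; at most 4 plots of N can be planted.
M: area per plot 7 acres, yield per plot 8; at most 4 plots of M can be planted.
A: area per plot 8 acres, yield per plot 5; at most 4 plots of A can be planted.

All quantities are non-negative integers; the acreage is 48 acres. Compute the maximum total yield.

This is a bounded integer knapsack.
2×N, 4×M, and 1×A: area 48 ≤ 48, yield 2·4 + 4·8 + 1·5 = 45.
3×N and 4×M: area 46 ≤ 48, yield 3·4 + 4·8 = 44.
Best is 45.

45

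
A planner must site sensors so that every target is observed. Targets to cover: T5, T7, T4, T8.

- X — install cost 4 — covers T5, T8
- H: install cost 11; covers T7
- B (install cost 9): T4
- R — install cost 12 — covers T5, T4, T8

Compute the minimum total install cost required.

23

This is a weighted set-cover instance.
The greedy cost-per-new-target heuristic would pick X, B, and H for 24, but a cheaper cover exists.
Choose H and R: together they cover T5, T7, T4, T8 — every target.
Total install cost: 11 + 12 = 23.
No cover costs less than 23.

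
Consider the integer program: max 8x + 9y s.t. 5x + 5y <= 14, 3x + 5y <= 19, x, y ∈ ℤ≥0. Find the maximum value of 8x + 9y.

18

(x,y)=(0,2) is feasible, giving 18.
(x,y)=(1,1) is feasible, giving 17.
The best lattice point is (0,2), giving 18.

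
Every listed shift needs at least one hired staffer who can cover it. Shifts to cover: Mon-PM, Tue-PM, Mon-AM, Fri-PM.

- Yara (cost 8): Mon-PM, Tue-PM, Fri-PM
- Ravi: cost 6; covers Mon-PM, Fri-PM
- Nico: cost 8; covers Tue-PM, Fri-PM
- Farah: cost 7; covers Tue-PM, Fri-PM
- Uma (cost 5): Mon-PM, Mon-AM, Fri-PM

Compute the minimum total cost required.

This is a weighted set-cover instance.
Choose Farah and Uma: together they cover Mon-PM, Tue-PM, Mon-AM, Fri-PM — every shift.
Total cost: 7 + 5 = 12.

12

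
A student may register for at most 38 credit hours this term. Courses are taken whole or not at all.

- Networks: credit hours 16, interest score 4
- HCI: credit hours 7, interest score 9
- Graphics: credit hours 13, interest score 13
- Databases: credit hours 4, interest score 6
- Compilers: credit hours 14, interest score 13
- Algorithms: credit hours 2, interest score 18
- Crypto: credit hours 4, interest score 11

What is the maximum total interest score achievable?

HCI + Graphics + Databases + Algorithms + Crypto: credit hours 7 + 13 + 4 + 2 + 4 = 30 ≤ 38, interest score 9 + 13 + 6 + 18 + 11 = 57.
Graphics + Databases + Compilers + Algorithms + Crypto: credit hours 13 + 4 + 14 + 2 + 4 = 37 ≤ 38, interest score 13 + 6 + 13 + 18 + 11 = 61.
HCI + Databases + Compilers + Algorithms + Crypto: credit hours 7 + 4 + 14 + 2 + 4 = 31 ≤ 38, interest score 9 + 6 + 13 + 18 + 11 = 57.
Best is Graphics, Databases, Compilers, Algorithms, and Crypto with total interest score 61.

61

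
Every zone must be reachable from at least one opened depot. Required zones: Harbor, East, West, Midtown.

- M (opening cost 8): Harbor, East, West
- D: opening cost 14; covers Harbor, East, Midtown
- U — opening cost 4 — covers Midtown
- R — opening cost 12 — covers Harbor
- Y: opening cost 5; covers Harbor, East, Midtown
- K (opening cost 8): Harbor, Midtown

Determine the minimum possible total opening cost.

This is a weighted set-cover instance.
Choose M and U: together they cover Harbor, East, West, Midtown — every zone.
Total opening cost: 8 + 4 = 12.

12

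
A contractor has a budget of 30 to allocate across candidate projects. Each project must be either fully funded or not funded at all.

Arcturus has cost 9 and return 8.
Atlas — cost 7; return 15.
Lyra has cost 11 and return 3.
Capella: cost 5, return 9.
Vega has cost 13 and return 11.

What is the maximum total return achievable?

35

Atlas + Capella + Vega: cost 7 + 5 + 13 = 25 ≤ 30, return 15 + 9 + 11 = 35.
Arcturus + Atlas + Vega: cost 9 + 7 + 13 = 29 ≤ 30, return 8 + 15 + 11 = 34.
Best is Atlas, Capella, and Vega with total return 35.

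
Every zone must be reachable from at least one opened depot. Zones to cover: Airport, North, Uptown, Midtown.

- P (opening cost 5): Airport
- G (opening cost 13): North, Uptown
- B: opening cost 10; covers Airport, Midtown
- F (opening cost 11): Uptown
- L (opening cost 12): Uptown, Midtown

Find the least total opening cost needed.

23

The greedy cost-per-new-zone heuristic would pick P, L, and G for 30, but a cheaper cover exists.
Choose G and B: together they cover Airport, North, Uptown, Midtown — every zone.
Total opening cost: 13 + 10 = 23.
No cover costs less than 23.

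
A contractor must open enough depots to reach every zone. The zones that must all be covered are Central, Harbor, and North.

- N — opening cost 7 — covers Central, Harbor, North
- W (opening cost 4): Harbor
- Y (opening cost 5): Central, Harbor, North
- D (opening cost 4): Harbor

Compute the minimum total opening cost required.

5

This is a weighted set-cover instance.
Y alone covers Central, Harbor, North — every zone.
Total opening cost: 5.
No cover costs less than 5.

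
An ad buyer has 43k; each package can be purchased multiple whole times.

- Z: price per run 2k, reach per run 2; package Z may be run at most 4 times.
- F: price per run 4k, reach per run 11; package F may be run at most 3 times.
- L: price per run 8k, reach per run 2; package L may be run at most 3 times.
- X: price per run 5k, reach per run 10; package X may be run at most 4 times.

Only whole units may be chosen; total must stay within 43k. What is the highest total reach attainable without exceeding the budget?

Take 4×Z, 3×F, and 4×X: price 40 ≤ 43, reach 4·2 + 3·11 + 4·10 = 81.
F has the best ratio (11/4) and is taken to its limit of 3; remaining capacity is filled optimally with the others.

81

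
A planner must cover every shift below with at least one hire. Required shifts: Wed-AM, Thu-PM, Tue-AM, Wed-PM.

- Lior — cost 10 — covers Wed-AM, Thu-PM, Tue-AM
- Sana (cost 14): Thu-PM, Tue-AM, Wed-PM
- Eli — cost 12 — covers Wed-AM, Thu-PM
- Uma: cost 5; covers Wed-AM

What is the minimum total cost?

This is an integer covering problem.
The greedy cost-per-new-shift heuristic would pick Lior and Sana for 24, but a cheaper cover exists.
Choose Sana and Uma: together they cover Wed-AM, Thu-PM, Tue-AM, Wed-PM — every shift.
Total cost: 14 + 5 = 19.
No cover costs less than 19.

19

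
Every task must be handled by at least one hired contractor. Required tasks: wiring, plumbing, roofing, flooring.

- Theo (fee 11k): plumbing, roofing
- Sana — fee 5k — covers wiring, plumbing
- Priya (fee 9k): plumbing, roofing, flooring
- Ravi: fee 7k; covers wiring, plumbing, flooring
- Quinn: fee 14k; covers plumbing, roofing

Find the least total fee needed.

14

The greedy cost-per-new-task heuristic would pick Ravi and Priya for 16, but a cheaper cover exists.
Choose Sana and Priya: together they cover wiring, plumbing, roofing, flooring — every task.
Total fee: 5 + 9 = 14.
No cover costs less than 14.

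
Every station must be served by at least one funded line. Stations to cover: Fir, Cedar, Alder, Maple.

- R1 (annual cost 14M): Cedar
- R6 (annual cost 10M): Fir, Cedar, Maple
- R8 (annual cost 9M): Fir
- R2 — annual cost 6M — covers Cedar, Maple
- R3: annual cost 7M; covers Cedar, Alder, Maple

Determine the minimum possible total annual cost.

Choose R8 and R3: together they cover Fir, Cedar, Alder, Maple — every station.
Total annual cost: 9 + 7 = 16.
No cover costs less than 16.

16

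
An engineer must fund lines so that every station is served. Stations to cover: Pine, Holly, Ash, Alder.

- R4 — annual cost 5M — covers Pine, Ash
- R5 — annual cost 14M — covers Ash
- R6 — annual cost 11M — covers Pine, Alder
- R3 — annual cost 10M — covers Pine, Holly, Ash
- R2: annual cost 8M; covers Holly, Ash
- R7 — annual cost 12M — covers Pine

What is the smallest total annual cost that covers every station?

The greedy cost-per-new-station heuristic would pick R4, R2, and R6 for 24, but a cheaper cover exists.
Choose R6 and R2: together they cover Pine, Holly, Ash, Alder — every station.
Total annual cost: 11 + 8 = 19.
No cover costs less than 19.

19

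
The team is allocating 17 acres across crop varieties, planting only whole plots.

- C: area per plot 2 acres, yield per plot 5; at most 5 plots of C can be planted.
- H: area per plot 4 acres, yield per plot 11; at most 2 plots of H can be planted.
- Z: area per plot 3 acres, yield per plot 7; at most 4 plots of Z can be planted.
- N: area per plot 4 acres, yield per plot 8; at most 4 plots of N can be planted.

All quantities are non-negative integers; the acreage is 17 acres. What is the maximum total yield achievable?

This is a bounded integer knapsack.
3×C, 2×H, and 1×Z: area 17 ≤ 17, yield 3·5 + 2·11 + 1·7 = 44.
2×H and 3×Z: area 17 ≤ 17, yield 2·11 + 3·7 = 43.
Best is 44.

44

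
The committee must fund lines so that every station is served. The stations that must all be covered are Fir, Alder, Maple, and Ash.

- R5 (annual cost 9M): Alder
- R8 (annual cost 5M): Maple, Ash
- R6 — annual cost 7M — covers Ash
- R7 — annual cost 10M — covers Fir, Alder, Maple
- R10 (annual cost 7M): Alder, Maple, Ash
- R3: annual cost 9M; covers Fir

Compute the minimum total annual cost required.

15

This is an integer covering problem.
Choose R8 and R7: together they cover Fir, Alder, Maple, Ash — every station.
Total annual cost: 5 + 10 = 15.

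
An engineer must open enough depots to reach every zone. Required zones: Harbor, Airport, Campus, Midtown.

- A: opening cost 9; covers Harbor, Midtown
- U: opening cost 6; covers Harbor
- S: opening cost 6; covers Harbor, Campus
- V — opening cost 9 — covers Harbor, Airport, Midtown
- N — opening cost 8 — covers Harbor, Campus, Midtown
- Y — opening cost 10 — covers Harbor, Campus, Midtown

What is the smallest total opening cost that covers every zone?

This is an integer covering problem.
The greedy cost-per-new-zone heuristic would pick N and V for 17, but a cheaper cover exists.
Choose S and V: together they cover Harbor, Airport, Campus, Midtown — every zone.
Total opening cost: 6 + 9 = 15.
No cover costs less than 15.

15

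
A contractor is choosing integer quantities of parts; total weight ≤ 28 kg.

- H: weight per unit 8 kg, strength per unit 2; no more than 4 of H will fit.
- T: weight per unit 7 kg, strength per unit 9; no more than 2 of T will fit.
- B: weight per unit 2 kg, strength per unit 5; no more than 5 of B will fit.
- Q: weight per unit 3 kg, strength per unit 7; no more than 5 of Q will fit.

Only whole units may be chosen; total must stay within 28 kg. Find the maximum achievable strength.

60

Take 5×B and 5×Q: weight 25 ≤ 28, strength 5·5 + 5·7 = 60.
B has the best ratio (5/2) and is taken to its limit of 5; remaining capacity is filled optimally with the others.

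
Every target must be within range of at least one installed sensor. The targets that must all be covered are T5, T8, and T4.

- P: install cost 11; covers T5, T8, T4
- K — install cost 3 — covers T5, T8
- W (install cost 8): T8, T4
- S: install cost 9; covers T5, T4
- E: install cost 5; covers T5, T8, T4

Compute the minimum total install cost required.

The greedy cost-per-new-target heuristic would pick K and E for 8, but a cheaper cover exists.
E alone covers T5, T8, T4 — every target.
Total install cost: 5.
No cover costs less than 5.

5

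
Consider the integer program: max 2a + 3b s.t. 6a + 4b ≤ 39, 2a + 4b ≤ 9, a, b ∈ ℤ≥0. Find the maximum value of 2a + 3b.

8

The continuous relaxation peaks at (4.5, 0) with value 9.00; rounding to a feasible lattice point costs some objective.
(a,b)=(4,0): 6·4+4·0=24≤39, 2·4+4·0=8≤9, objective 8.
(a,b)=(3,0): 6·3+4·0=18≤39, 2·3+4·0=6≤9, objective 6.
No feasible integer point exceeds 8.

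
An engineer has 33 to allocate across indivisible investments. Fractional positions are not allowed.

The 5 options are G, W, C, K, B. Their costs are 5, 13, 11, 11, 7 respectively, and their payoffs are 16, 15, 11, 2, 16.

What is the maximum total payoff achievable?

Take G, W, and B: cost 5 + 13 + 7 = 25 ≤ 33, payoff 16 + 15 + 16 = 47.
No other feasible combination does better.

47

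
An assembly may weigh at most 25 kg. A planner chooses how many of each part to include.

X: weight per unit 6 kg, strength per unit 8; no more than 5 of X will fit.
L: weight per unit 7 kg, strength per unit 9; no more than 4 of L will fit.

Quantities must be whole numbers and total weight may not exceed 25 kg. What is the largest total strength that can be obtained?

33

Take 3×X and 1×L: weight 25 ≤ 25, strength 3·8 + 1·9 = 33.
No other integer combination yields more.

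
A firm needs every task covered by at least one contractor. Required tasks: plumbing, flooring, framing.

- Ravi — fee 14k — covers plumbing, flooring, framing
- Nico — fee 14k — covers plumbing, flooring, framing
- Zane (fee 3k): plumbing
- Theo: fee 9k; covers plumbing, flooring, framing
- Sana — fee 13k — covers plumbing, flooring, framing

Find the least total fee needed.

9

Theo alone covers plumbing, flooring, framing — every task.
Total fee: 9.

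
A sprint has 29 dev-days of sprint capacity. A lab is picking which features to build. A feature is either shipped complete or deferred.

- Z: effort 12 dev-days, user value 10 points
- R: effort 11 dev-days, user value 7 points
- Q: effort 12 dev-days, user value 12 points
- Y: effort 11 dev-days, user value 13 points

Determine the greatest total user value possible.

25

Allowing fractional choices, the relaxed optimum would be about 30.0, but features are indivisible.
Z + Y: effort 12 + 11 = 23 ≤ 29, user value 10 + 13 = 23.
Q + Y: effort 12 + 11 = 23 ≤ 29, user value 12 + 13 = 25.
Best is Q and Y with total user value 25.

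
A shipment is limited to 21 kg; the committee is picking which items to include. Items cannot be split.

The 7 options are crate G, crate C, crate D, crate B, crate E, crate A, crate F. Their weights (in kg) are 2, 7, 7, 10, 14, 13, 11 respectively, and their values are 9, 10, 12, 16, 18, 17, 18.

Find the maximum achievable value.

39

Allowing fractional choices, the relaxed optimum would be about 40.6, but items are indivisible.
crate G + crate C + crate F: weight 2 + 7 + 11 = 20 ≤ 21, value 9 + 10 + 18 = 37.
crate G + crate D + crate F: weight 2 + 7 + 11 = 20 ≤ 21, value 9 + 12 + 18 = 39.
crate G + crate D + crate B: weight 2 + 7 + 10 = 19 ≤ 21, value 9 + 12 + 16 = 37.
Best is crate G, crate D, and crate F with total value 39.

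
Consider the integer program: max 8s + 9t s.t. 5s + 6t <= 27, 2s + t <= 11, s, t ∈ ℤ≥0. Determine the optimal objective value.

42

The continuous relaxation peaks at (5.4, 0) with value 43.20; rounding to a feasible lattice point costs some objective.
(s,t)=(3,2) is feasible, giving 42.
(s,t)=(4,1) is feasible, giving 41.
(s,t)=(5,0) is feasible, giving 40.
The best lattice point is (3,2), giving 42.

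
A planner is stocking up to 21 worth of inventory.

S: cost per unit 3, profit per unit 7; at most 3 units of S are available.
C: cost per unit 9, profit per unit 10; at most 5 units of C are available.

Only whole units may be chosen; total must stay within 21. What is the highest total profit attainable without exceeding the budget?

Take 3×S and 1×C: cost 18 ≤ 21, profit 3·7 + 1·10 = 31.
S has the best ratio (7/3) and is taken to its limit of 3; remaining capacity is filled optimally with the others.

31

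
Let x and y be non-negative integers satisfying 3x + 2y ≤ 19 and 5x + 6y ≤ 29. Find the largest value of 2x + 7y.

30

The continuous relaxation peaks at (0, 4.83) with value 33.83; rounding to a feasible lattice point costs some objective.
(x,y)=(1,4): 3·1+2·4=11≤19, 5·1+6·4=29≤29, objective 30.
(x,y)=(0,4): 3·0+2·4=8≤19, 5·0+6·4=24≤29, objective 28.
(x,y)=(2,3): 3·2+2·3=12≤19, 5·2+6·3=28≤29, objective 25.
(x,y)=(1,3): 3·1+2·3=9≤19, 5·1+6·3=23≤29, objective 23.
The best lattice point is (1,4), giving 30.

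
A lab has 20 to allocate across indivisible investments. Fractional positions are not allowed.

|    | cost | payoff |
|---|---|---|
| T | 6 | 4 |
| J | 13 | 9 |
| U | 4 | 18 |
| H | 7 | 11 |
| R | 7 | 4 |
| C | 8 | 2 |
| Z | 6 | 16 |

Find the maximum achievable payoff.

Allowing fractional choices, the relaxed optimum would be about 47.1, but investments are indivisible.
T + U + Z: cost 6 + 4 + 6 = 16 ≤ 20, payoff 4 + 18 + 16 = 38.
U + H + Z: cost 4 + 7 + 6 = 17 ≤ 20, payoff 18 + 11 + 16 = 45.
U + R + Z: cost 4 + 7 + 6 = 17 ≤ 20, payoff 18 + 4 + 16 = 38.
Best is U, H, and Z with total payoff 45.

45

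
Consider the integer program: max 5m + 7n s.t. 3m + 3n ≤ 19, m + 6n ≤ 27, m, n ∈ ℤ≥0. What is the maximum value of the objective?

(m,n)=(2,4): 3·2+3·4=18≤19, 1·2+6·4=26≤27, objective 38.
(m,n)=(3,3): 3·3+3·3=18≤19, 1·3+6·3=21≤27, objective 36.
(m,n)=(1,4): 3·1+3·4=15≤19, 1·1+6·4=25≤27, objective 33.
(m,n)=(2,3): 3·2+3·3=15≤19, 1·2+6·3=20≤27, objective 31.
Maximum is 38 at (m,n)=(2,4).

38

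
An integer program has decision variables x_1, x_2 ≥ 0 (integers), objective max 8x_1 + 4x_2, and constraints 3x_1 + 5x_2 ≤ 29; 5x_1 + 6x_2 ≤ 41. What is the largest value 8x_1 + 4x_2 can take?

The continuous relaxation peaks at (8.2, 0) with value 65.60; rounding to a feasible lattice point costs some objective.
(x_1,x_2)=(8,0): 3·8+5·0=24≤29, 5·8+6·0=40≤41, objective 64.
(x_1,x_2)=(7,1): 3·7+5·1=26≤29, 5·7+6·1=41≤41, objective 60.
(x_1,x_2)=(7,0): 3·7+5·0=21≤29, 5·7+6·0=35≤41, objective 56.
Maximum is 64 at (x_1,x_2)=(8,0).

64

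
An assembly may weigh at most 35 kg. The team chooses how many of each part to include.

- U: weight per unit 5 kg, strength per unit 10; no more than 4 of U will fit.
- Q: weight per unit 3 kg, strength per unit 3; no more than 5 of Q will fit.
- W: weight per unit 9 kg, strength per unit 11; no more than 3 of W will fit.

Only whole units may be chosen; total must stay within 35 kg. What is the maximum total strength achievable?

57

This is a bounded integer knapsack.
U has the best ratio (10/5); taking only U gives at most 4×10 = 40 (stopped by the supply cap of 4).
Mixing does better — 4×U, 2×Q, and 1×W: weight 35 ≤ 35, strength 4·10 + 2·3 + 1·11 = 57.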